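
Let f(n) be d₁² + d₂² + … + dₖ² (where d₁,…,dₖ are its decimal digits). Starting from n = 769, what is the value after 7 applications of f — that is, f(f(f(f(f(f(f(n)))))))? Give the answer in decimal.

769 → 7² + 6² + 9² = 166
166 → 1² + 6² + 6² = 73
73 → 7² + 3² = 58
58 → 5² + 8² = 89
89 → 8² + 9² = 145
145 → 1² + 4² + 5² = 42
42 → 4² + 2² = 20

20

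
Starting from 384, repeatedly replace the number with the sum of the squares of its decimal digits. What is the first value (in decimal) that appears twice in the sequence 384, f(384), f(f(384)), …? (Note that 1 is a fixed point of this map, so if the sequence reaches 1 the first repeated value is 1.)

384 → 3² + 8² + 4² = 89
89 → 8² + 9² = 145
145 → 1² + 4² + 5² = 42
42 → 4² + 2² = 20
20 → 2² + 0² = 4
4 → 4² = 16
16 → 1² + 6² = 37
37 → 3² + 7² = 58
58 → 5² + 8² = 89  — 89 already appeared earlier.

89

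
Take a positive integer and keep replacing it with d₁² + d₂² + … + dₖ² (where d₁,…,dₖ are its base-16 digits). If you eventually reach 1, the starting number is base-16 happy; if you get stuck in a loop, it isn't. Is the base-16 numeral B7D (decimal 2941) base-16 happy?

2941 = (11,7,13)_16 → 11² + 7² + 13² = 121 + 49 + 169 = 339
339 = (1,5,3)_16 → 1² + 5² + 3² = 1 + 25 + 9 = 35
35 = (2,3)_16 → 2² + 3² = 4 + 9 = 13
13 = (13)_16 → 13² = 169
169 = (10,9)_16 → 10² + 9² = 100 + 81 = 181
181 = (11,5)_16 → 11² + 5² = 121 + 25 = 146
146 = (9,2)_16 → 9² + 2² = 81 + 4 = 85
85 = (5,5)_16 → 5² + 5² = 25 + 25 = 50
50 = (3,2)_16 → 3² + 2² = 9 + 4 = 13  — 13 already seen; the sequence cycles without reaching 1.

not base-16 happy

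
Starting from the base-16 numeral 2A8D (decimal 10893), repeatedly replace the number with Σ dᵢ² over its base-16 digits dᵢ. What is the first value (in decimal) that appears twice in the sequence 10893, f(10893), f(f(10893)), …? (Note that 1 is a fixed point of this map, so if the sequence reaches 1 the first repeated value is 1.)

1

10893 = (2,10,8,13)_16 → 2² + 10² + 8² + 13² = 4 + 100 + 64 + 169 = 337
337 = (1,5,1)_16 → 1² + 5² + 1² = 1 + 25 + 1 = 27
27 = (1,11)_16 → 1² + 11² = 1 + 121 = 122
122 = (7,10)_16 → 7² + 10² = 49 + 100 = 149
149 = (9,5)_16 → 9² + 5² = 81 + 25 = 106
106 = (6,10)_16 → 6² + 10² = 36 + 100 = 136
136 = (8,8)_16 → 8² + 8² = 64 + 64 = 128
128 = (8,0)_16 → 8² + 0² = 64 + 0 = 64
64 = (4,0)_16 → 4² + 0² = 16 + 0 = 16
16 = (1,0)_16 → 1² + 0² = 1 + 0 = 1  — reached the fixed point 1.
1 → 1, so 1 is the first repeated value.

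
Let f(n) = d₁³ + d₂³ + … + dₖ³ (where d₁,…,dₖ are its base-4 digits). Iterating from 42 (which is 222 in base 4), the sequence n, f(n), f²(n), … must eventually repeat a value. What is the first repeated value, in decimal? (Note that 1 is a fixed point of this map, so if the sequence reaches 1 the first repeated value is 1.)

9

42 = (2,2,2)_4 → 2³ + 2³ + 2³ = 8 + 8 + 8 = 24
24 = (1,2,0)_4 → 1³ + 2³ + 0³ = 1 + 8 + 0 = 9
9 = (2,1)_4 → 2³ + 1³ = 8 + 1 = 9  — 9 already appeared earlier.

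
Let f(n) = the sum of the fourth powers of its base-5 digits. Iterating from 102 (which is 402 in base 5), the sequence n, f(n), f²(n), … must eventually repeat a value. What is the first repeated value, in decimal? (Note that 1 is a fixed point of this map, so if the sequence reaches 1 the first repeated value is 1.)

102 = (4,0,2)_5 → 4⁴ + 0⁴ + 2⁴ = 256 + 0 + 16 = 272
272 = (2,0,4,2)_5 → 2⁴ + 0⁴ + 4⁴ + 2⁴ = 16 + 0 + 256 + 16 = 288
288 = (2,1,2,3)_5 → 2⁴ + 1⁴ + 2⁴ + 3⁴ = 16 + 1 + 16 + 81 = 114
114 = (4,2,4)_5 → 4⁴ + 2⁴ + 4⁴ = 256 + 16 + 256 = 528
528 = (4,1,0,3)_5 → 4⁴ + 1⁴ + 0⁴ + 3⁴ = 256 + 1 + 0 + 81 = 338
338 = (2,3,2,3)_5 → 2⁴ + 3⁴ + 2⁴ + 3⁴ = 16 + 81 + 16 + 81 = 194
194 = (1,2,3,4)_5 → 1⁴ + 2⁴ + 3⁴ + 4⁴ = 1 + 16 + 81 + 256 = 354
354 = (2,4,0,4)_5 → 2⁴ + 4⁴ + 0⁴ + 4⁴ = 16 + 256 + 0 + 256 = 528  — 528 already appeared earlier.

528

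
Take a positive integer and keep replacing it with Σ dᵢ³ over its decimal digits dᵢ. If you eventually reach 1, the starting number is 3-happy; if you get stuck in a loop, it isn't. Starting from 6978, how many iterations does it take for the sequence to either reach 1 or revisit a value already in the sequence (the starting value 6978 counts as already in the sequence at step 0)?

6978 → 6³ + 9³ + 7³ + 8³ = 1800
1800 → 1³ + 8³ + 0³ + 0³ = 513
513 → 5³ + 1³ + 3³ = 153
153 → 1³ + 5³ + 3³ = 153  — 153 repeats.
That took 4 steps.

4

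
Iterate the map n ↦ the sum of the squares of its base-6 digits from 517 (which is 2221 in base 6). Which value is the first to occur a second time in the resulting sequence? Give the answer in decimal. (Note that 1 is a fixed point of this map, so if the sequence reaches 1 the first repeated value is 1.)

517 = (2,2,2,1)_6 → 2² + 2² + 2² + 1² = 4 + 4 + 4 + 1 = 13
13 = (2,1)_6 → 2² + 1² = 4 + 1 = 5
5 = (5)_6 → 5² = 25
25 = (4,1)_6 → 4² + 1² = 16 + 1 = 17
17 = (2,5)_6 → 2² + 5² = 4 + 25 = 29
29 = (4,5)_6 → 4² + 5² = 16 + 25 = 41
41 = (1,0,5)_6 → 1² + 0² + 5² = 1 + 0 + 25 = 26
26 = (4,2)_6 → 4² + 2² = 16 + 4 = 20
20 = (3,2)_6 → 3² + 2² = 9 + 4 = 13  — 13 already appeared earlier.

13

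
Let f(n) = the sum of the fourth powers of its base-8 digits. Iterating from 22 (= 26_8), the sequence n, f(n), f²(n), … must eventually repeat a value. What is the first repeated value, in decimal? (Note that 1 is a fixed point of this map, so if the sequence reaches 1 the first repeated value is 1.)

17

22 = (2,6)_8 → 1312
1312 = (2,4,4,0)_8 → 528
528 = (1,0,2,0)_8 → 17
17 = (2,1)_8 → 17  — 17 already appeared earlier.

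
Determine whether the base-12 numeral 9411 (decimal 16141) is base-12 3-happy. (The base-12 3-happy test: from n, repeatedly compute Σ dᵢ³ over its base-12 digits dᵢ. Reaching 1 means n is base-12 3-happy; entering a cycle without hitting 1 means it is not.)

base-12 3-happy

16141 = (9,4,1,1)_12 → 9³ + 4³ + 1³ + 1³ = 729 + 64 + 1 + 1 = 795
795 = (5,6,3)_12 → 5³ + 6³ + 3³ = 125 + 216 + 27 = 368
368 = (2,6,8)_12 → 2³ + 6³ + 8³ = 8 + 216 + 512 = 736
736 = (5,1,4)_12 → 5³ + 1³ + 4³ = 125 + 1 + 64 = 190
190 = (1,3,10)_12 → 1³ + 3³ + 10³ = 1 + 27 + 1000 = 1028
1028 = (7,1,8)_12 → 7³ + 1³ + 8³ = 343 + 1 + 512 = 856
856 = (5,11,4)_12 → 5³ + 11³ + 4³ = 125 + 1331 + 64 = 1520
1520 = (10,6,8)_12 → 10³ + 6³ + 8³ = 1000 + 216 + 512 = 1728
1728 = (1,0,0,0)_12 → 1³ + 0³ + 0³ + 0³ = 1 + 0 + 0 + 0 = 1  — reached 1.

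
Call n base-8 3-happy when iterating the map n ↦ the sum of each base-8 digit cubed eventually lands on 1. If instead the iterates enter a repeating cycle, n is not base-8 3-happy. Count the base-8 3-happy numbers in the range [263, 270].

263: 263 → 407 → 567 → 560 → 217 → 55 → 559 → 469 → 476 → 434 → 440 → 559  (repeats 559)
264: 264 → 65 → 2 → 8 → 1  (reaches 1)
265: 265 → 66 → 9 → 2 → 8 → 1  (reaches 1)
266: 266 → 73 → 3 → 27 → 54 → 432 → 432  (repeats 432)
267: 267 → 92 → 92  (repeats 92)
268: 268 → 129 → 9 → 2 → 8 → 1  (reaches 1)
269: 269 → 190 → 567 → 560 → 217 → 55 → 559 → 469 → 476 → 434 → 440 → 559  (repeats 559)
270: 270 → 281 → 92 → 92  (repeats 92)
base-8 3-happy: 264, 265, 268

3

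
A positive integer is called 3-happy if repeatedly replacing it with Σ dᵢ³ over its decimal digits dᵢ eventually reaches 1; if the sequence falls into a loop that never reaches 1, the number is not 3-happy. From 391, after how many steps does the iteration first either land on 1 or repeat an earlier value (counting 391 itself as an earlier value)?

391 → 3³ + 9³ + 1³ = 757
757 → 7³ + 5³ + 7³ = 811
811 → 8³ + 1³ + 1³ = 514
514 → 5³ + 1³ + 4³ = 190
190 → 1³ + 9³ + 0³ = 730
730 → 7³ + 3³ + 0³ = 370
370 → 3³ + 7³ + 0³ = 370  — 370 repeats.
That took 7 steps.

7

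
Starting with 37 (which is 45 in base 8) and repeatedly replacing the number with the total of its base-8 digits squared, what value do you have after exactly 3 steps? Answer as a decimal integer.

37 = (4,5)_8 → 4² + 5² = 16 + 25 = 41
41 = (5,1)_8 → 5² + 1² = 25 + 1 = 26
26 = (3,2)_8 → 3² + 2² = 9 + 4 = 13

13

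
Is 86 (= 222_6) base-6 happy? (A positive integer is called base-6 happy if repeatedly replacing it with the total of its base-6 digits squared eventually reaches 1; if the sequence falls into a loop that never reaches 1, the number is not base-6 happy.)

86 = (2,2,2)_6 → 2² + 2² + 2² = 4 + 4 + 4 = 12
12 = (2,0)_6 → 2² + 0² = 4 + 0 = 4
4 = (4)_6 → 4² = 16
16 = (2,4)_6 → 2² + 4² = 4 + 16 = 20
20 = (3,2)_6 → 3² + 2² = 9 + 4 = 13
13 = (2,1)_6 → 2² + 1² = 4 + 1 = 5
5 = (5)_6 → 5² = 25
25 = (4,1)_6 → 4² + 1² = 16 + 1 = 17
17 = (2,5)_6 → 2² + 5² = 4 + 25 = 29
29 = (4,5)_6 → 4² + 5² = 16 + 25 = 41
41 = (1,0,5)_6 → 1² + 0² + 5² = 1 + 0 + 25 = 26
26 = (4,2)_6 → 4² + 2² = 16 + 4 = 20  — 20 already seen; the sequence cycles without reaching 1.

not base-6 happy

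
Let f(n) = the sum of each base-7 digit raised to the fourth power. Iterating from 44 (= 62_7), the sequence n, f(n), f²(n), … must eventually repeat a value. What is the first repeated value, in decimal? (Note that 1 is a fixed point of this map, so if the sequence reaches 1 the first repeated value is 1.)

44 = (6,2)_7 → 6⁴ + 2⁴ = 1296 + 16 = 1312
1312 = (3,5,5,3)_7 → 3⁴ + 5⁴ + 5⁴ + 3⁴ = 81 + 625 + 625 + 81 = 1412
1412 = (4,0,5,5)_7 → 4⁴ + 0⁴ + 5⁴ + 5⁴ = 256 + 0 + 625 + 625 = 1506
1506 = (4,2,5,1)_7 → 4⁴ + 2⁴ + 5⁴ + 1⁴ = 256 + 16 + 625 + 1 = 898
898 = (2,4,2,2)_7 → 2⁴ + 4⁴ + 2⁴ + 2⁴ = 16 + 256 + 16 + 16 = 304
304 = (6,1,3)_7 → 6⁴ + 1⁴ + 3⁴ = 1296 + 1 + 81 = 1378
1378 = (4,0,0,6)_7 → 4⁴ + 0⁴ + 0⁴ + 6⁴ = 256 + 0 + 0 + 1296 = 1552
1552 = (4,3,4,5)_7 → 4⁴ + 3⁴ + 4⁴ + 5⁴ = 256 + 81 + 256 + 625 = 1218
1218 = (3,3,6,0)_7 → 3⁴ + 3⁴ + 6⁴ + 0⁴ = 81 + 81 + 1296 + 0 = 1458
1458 = (4,1,5,2)_7 → 4⁴ + 1⁴ + 5⁴ + 2⁴ = 256 + 1 + 625 + 16 = 898  — 898 already appeared earlier.

898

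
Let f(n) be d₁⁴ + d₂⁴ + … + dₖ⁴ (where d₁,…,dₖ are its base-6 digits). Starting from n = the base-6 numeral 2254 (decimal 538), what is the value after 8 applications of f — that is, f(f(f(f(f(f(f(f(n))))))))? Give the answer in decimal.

538 = (2,2,5,4)_6 → 2⁴ + 2⁴ + 5⁴ + 4⁴ = 913
913 = (4,1,2,1)_6 → 4⁴ + 1⁴ + 2⁴ + 1⁴ = 274
274 = (1,1,3,4)_6 → 1⁴ + 1⁴ + 3⁴ + 4⁴ = 339
339 = (1,3,2,3)_6 → 1⁴ + 3⁴ + 2⁴ + 3⁴ = 179
179 = (4,5,5)_6 → 4⁴ + 5⁴ + 5⁴ = 1506
1506 = (1,0,5,5,0)_6 → 1⁴ + 0⁴ + 5⁴ + 5⁴ + 0⁴ = 1251
1251 = (5,4,4,3)_6 → 5⁴ + 4⁴ + 4⁴ + 3⁴ = 1218
1218 = (5,3,5,0)_6 → 5⁴ + 3⁴ + 5⁴ + 0⁴ = 1331

1331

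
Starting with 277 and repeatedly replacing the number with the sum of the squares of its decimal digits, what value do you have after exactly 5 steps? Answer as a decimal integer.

85

277 → 102
102 → 5
5 → 25
25 → 29
29 → 85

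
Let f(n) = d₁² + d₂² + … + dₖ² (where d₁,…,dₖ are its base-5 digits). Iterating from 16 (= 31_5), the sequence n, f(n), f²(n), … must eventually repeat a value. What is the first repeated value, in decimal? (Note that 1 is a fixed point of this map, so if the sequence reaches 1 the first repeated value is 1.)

16

16 = (3,1)_5 → 3² + 1² = 9 + 1 = 10
10 = (2,0)_5 → 2² + 0² = 4 + 0 = 4
4 = (4)_5 → 4² = 16  — 16 already appeared earlier.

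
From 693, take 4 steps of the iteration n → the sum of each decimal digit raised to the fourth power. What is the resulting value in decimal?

693 → 6⁴ + 9⁴ + 3⁴ = 7938
7938 → 7⁴ + 9⁴ + 3⁴ + 8⁴ = 13139
13139 → 1⁴ + 3⁴ + 1⁴ + 3⁴ + 9⁴ = 6725
6725 → 6⁴ + 7⁴ + 2⁴ + 5⁴ = 4338

4338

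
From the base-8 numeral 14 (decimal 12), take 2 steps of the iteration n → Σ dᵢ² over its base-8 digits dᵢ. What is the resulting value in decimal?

12 = (1,4)_8 → 1² + 4² = 17
17 = (2,1)_8 → 2² + 1² = 5

5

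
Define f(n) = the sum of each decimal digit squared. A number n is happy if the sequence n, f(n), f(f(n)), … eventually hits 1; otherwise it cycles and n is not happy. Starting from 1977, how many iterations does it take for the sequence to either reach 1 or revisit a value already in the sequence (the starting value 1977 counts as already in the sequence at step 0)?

1977 → 1² + 9² + 7² + 7² = 180
180 → 1² + 8² + 0² = 65
65 → 6² + 5² = 61
61 → 6² + 1² = 37
37 → 3² + 7² = 58
58 → 5² + 8² = 89
89 → 8² + 9² = 145
145 → 1² + 4² + 5² = 42
42 → 4² + 2² = 20
20 → 2² + 0² = 4
4 → 4² = 16
16 → 1² + 6² = 37  — 37 repeats.
That took 12 steps.

12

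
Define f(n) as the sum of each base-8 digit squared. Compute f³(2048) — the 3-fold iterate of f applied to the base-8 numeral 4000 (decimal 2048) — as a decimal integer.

16

2048 = (4,0,0,0)_8 → 4² + 0² + 0² + 0² = 16
16 = (2,0)_8 → 2² + 0² = 4
4 = (4)_8 → 4² = 16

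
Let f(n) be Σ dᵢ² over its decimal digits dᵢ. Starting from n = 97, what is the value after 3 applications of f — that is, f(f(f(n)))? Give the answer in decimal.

1

97 → 9² + 7² = 130
130 → 1² + 3² + 0² = 10
10 → 1² + 0² = 1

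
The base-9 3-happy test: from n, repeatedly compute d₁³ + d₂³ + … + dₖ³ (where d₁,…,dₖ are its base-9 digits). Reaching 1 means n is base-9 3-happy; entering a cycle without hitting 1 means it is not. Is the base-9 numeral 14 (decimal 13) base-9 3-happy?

13 = (1,4)_9 → 1³ + 4³ = 1 + 64 = 65
65 = (7,2)_9 → 7³ + 2³ = 343 + 8 = 351
351 = (4,3,0)_9 → 4³ + 3³ + 0³ = 64 + 27 + 0 = 91
91 = (1,1,1)_9 → 1³ + 1³ + 1³ = 1 + 1 + 1 = 3
3 = (3)_9 → 3³ = 27
27 = (3,0)_9 → 3³ + 0³ = 27 + 0 = 27  — 27 already seen; the sequence cycles without reaching 1.

not base-9 3-happy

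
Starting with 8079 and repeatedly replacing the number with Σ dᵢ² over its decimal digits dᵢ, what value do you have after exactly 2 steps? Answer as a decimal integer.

98

8079 → 8² + 0² + 7² + 9² = 64 + 0 + 49 + 81 = 194
194 → 1² + 9² + 4² = 1 + 81 + 16 = 98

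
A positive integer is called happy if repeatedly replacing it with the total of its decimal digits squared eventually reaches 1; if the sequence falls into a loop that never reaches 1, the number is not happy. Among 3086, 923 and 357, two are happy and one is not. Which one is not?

3086: 3086 → 109 → 82 → 68 → 100 → 1  — reaches 1 (happy)
923: 923 → 94 → 97 → 130 → 10 → 1  — reaches 1 (happy)
357: 357 → 83 → 73 → 58 → 89 → 145 → 42 → 20 → 4 → 16 → 37 → 58  — repeats 58 (not happy)

357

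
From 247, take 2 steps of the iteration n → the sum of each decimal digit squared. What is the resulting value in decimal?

247 → 2² + 4² + 7² = 69
69 → 6² + 9² = 117

117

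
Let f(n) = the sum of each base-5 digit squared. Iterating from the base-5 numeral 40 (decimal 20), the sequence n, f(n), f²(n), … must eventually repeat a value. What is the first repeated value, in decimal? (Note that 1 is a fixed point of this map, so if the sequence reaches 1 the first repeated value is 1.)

16

20 = (4,0)_5 → 4² + 0² = 16 + 0 = 16
16 = (3,1)_5 → 3² + 1² = 9 + 1 = 10
10 = (2,0)_5 → 2² + 0² = 4 + 0 = 4
4 = (4)_5 → 4² = 16  — 16 already appeared earlier.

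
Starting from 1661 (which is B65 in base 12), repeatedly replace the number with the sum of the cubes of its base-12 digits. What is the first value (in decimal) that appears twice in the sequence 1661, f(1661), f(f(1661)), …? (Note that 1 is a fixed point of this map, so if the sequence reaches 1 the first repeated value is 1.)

1661 = (11,6,5)_12 → 11³ + 6³ + 5³ = 1672
1672 = (11,7,4)_12 → 11³ + 7³ + 4³ = 1738
1738 = (1,0,0,10)_12 → 1³ + 0³ + 0³ + 10³ = 1001
1001 = (6,11,5)_12 → 6³ + 11³ + 5³ = 1672  — 1672 already appeared earlier.

1672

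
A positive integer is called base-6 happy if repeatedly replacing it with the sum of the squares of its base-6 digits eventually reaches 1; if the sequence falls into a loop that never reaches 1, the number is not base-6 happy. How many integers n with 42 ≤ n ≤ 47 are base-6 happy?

42: 42 → 2 → 4 → 16 → 20 → 13 → 5 → 25 → 17 → 29 → 41 → 26 → 20  (repeats 20)
43: 43 → 3 → 9 → 10 → 17 → 29 → 41 → 26 → 20 → 13 → 5 → 25 → 17  (repeats 17)
44: 44 → 6 → 1  (reaches 1)
45: 45 → 11 → 26 → 20 → 13 → 5 → 25 → 17 → 29 → 41 → 26  (repeats 26)
46: 46 → 18 → 9 → 10 → 17 → 29 → 41 → 26 → 20 → 13 → 5 → 25 → 17  (repeats 17)
47: 47 → 27 → 25 → 17 → 29 → 41 → 26 → 20 → 13 → 5 → 25  (repeats 25)
base-6 happy: 44

1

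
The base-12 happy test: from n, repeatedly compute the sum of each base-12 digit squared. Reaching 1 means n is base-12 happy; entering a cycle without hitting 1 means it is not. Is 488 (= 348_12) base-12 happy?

not base-12 happy

488 = (3,4,8)_12 → 3² + 4² + 8² = 9 + 16 + 64 = 89
89 = (7,5)_12 → 7² + 5² = 49 + 25 = 74
74 = (6,2)_12 → 6² + 2² = 36 + 4 = 40
40 = (3,4)_12 → 3² + 4² = 9 + 16 = 25
25 = (2,1)_12 → 2² + 1² = 4 + 1 = 5
5 = (5)_12 → 5² = 25  — 25 already seen; the sequence cycles without reaching 1.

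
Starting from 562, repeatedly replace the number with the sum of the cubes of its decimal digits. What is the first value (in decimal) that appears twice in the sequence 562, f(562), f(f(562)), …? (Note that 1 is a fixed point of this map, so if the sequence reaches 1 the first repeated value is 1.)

133

562 → 5³ + 6³ + 2³ = 125 + 216 + 8 = 349
349 → 3³ + 4³ + 9³ = 27 + 64 + 729 = 820
820 → 8³ + 2³ + 0³ = 512 + 8 + 0 = 520
520 → 5³ + 2³ + 0³ = 125 + 8 + 0 = 133
133 → 1³ + 3³ + 3³ = 1 + 27 + 27 = 55
55 → 5³ + 5³ = 125 + 125 = 250
250 → 2³ + 5³ + 0³ = 8 + 125 + 0 = 133  — 133 already appeared earlier.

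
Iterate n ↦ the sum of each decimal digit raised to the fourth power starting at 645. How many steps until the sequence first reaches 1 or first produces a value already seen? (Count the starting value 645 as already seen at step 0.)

645 → 6⁴ + 4⁴ + 5⁴ = 1296 + 256 + 625 = 2177
2177 → 2⁴ + 1⁴ + 7⁴ + 7⁴ = 16 + 1 + 2401 + 2401 = 4819
4819 → 4⁴ + 8⁴ + 1⁴ + 9⁴ = 256 + 4096 + 1 + 6561 = 10914
10914 → 1⁴ + 0⁴ + 9⁴ + 1⁴ + 4⁴ = 1 + 0 + 6561 + 1 + 256 = 6819
6819 → 6⁴ + 8⁴ + 1⁴ + 9⁴ = 1296 + 4096 + 1 + 6561 = 11954
11954 → 1⁴ + 1⁴ + 9⁴ + 5⁴ + 4⁴ = 1 + 1 + 6561 + 625 + 256 = 7444
7444 → 7⁴ + 4⁴ + 4⁴ + 4⁴ = 2401 + 256 + 256 + 256 = 3169
3169 → 3⁴ + 1⁴ + 6⁴ + 9⁴ = 81 + 1 + 1296 + 6561 = 7939
7939 → 7⁴ + 9⁴ + 3⁴ + 9⁴ = 2401 + 6561 + 81 + 6561 = 15604
15604 → 1⁴ + 5⁴ + 6⁴ + 0⁴ + 4⁴ = 1 + 625 + 1296 + 0 + 256 = 2178
2178 → 2⁴ + 1⁴ + 7⁴ + 8⁴ = 16 + 1 + 2401 + 4096 = 6514
6514 → 6⁴ + 5⁴ + 1⁴ + 4⁴ = 1296 + 625 + 1 + 256 = 2178  — 2178 repeats.
That took 12 steps.

12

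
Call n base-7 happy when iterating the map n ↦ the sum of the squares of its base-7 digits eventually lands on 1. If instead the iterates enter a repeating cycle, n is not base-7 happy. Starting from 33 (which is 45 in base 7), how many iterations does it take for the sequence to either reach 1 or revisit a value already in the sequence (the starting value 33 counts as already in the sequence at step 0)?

33 = (4,5)_7 → 4² + 5² = 41
41 = (5,6)_7 → 5² + 6² = 61
61 = (1,1,5)_7 → 1² + 1² + 5² = 27
27 = (3,6)_7 → 3² + 6² = 45
45 = (6,3)_7 → 6² + 3² = 45  — 45 repeats.
That took 5 steps.

5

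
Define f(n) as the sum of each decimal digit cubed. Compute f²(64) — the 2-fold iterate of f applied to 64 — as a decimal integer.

520

64 → 6³ + 4³ = 216 + 64 = 280
280 → 2³ + 8³ + 0³ = 8 + 512 + 0 = 520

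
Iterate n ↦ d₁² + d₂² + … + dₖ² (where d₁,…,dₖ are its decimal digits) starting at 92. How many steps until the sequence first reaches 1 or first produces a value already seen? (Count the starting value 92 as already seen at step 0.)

10

92 → 85
85 → 89
89 → 145
145 → 42
42 → 20
20 → 4
4 → 16
16 → 37
37 → 58
58 → 89  — 89 repeats.
That took 10 steps.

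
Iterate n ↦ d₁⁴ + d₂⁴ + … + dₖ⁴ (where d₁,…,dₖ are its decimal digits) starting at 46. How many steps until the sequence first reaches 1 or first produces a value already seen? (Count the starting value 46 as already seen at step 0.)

10

46 → 4⁴ + 6⁴ = 256 + 1296 = 1552
1552 → 1⁴ + 5⁴ + 5⁴ + 2⁴ = 1 + 625 + 625 + 16 = 1267
1267 → 1⁴ + 2⁴ + 6⁴ + 7⁴ = 1 + 16 + 1296 + 2401 = 3714
3714 → 3⁴ + 7⁴ + 1⁴ + 4⁴ = 81 + 2401 + 1 + 256 = 2739
2739 → 2⁴ + 7⁴ + 3⁴ + 9⁴ = 16 + 2401 + 81 + 6561 = 9059
9059 → 9⁴ + 0⁴ + 5⁴ + 9⁴ = 6561 + 0 + 625 + 6561 = 13747
13747 → 1⁴ + 3⁴ + 7⁴ + 4⁴ + 7⁴ = 1 + 81 + 2401 + 256 + 2401 = 5140
5140 → 5⁴ + 1⁴ + 4⁴ + 0⁴ = 625 + 1 + 256 + 0 = 882
882 → 8⁴ + 8⁴ + 2⁴ = 4096 + 4096 + 16 = 8208
8208 → 8⁴ + 2⁴ + 0⁴ + 8⁴ = 4096 + 16 + 0 + 4096 = 8208  — 8208 repeats.
That took 10 steps.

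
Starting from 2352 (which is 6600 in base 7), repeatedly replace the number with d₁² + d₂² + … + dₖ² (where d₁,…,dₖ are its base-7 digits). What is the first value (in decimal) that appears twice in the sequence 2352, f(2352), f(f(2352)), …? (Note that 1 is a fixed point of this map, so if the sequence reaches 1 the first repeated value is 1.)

4

2352 = (6,6,0,0)_7 → 72
72 = (1,3,2)_7 → 14
14 = (2,0)_7 → 4
4 = (4)_7 → 16
16 = (2,2)_7 → 8
8 = (1,1)_7 → 2
2 = (2)_7 → 4  — 4 already appeared earlier.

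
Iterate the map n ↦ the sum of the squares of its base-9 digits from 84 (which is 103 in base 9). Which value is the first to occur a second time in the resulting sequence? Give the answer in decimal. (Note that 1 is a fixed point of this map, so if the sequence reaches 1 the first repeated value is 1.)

50

84 = (1,0,3)_9 → 10
10 = (1,1)_9 → 2
2 = (2)_9 → 4
4 = (4)_9 → 16
16 = (1,7)_9 → 50
50 = (5,5)_9 → 50  — 50 already appeared earlier.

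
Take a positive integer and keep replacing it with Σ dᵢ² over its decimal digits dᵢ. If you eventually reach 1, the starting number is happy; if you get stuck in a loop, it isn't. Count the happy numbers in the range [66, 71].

66: 66 → 72 → 53 → 34 → 25 → 29 → 85 → 89 → 145 → 42 → 20 → 4 → 16 → 37 → 58 → 89  (repeats 89)
67: 67 → 85 → 89 → 145 → 42 → 20 → 4 → 16 → 37 → 58 → 89  (repeats 89)
68: 68 → 100 → 1  (reaches 1)
69: 69 → 117 → 51 → 26 → 40 → 16 → 37 → 58 → 89 → 145 → 42 → 20 → 4 → 16  (repeats 16)
70: 70 → 49 → 97 → 130 → 10 → 1  (reaches 1)
71: 71 → 50 → 25 → 29 → 85 → 89 → 145 → 42 → 20 → 4 → 16 → 37 → 58 → 89  (repeats 89)
happy: 68, 70

2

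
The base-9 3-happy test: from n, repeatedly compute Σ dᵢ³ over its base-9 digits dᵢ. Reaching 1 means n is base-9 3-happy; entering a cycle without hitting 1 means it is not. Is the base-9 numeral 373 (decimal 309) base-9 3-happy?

309 = (3,7,3)_9 → 3³ + 7³ + 3³ = 27 + 343 + 27 = 397
397 = (4,8,1)_9 → 4³ + 8³ + 1³ = 64 + 512 + 1 = 577
577 = (7,1,1)_9 → 7³ + 1³ + 1³ = 343 + 1 + 1 = 345
345 = (4,2,3)_9 → 4³ + 2³ + 3³ = 64 + 8 + 27 = 99
99 = (1,2,0)_9 → 1³ + 2³ + 0³ = 1 + 8 + 0 = 9
9 = (1,0)_9 → 1³ + 0³ = 1 + 0 = 1  — reached 1.

base-9 3-happy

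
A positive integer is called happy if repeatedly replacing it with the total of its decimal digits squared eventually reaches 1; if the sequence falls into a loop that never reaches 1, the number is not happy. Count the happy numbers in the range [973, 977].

973: 973 → 139 → 91 → 82 → 68 → 100 → 1  (reaches 1)
974: 974 → 146 → 53 → 34 → 25 → 29 → 85 → 89 → 145 → 42 → 20 → 4 → 16 → 37 → 58 → 89  (repeats 89)
975: 975 → 155 → 51 → 26 → 40 → 16 → 37 → 58 → 89 → 145 → 42 → 20 → 4 → 16  (repeats 16)
976: 976 → 166 → 73 → 58 → 89 → 145 → 42 → 20 → 4 → 16 → 37 → 58  (repeats 58)
977: 977 → 179 → 131 → 11 → 2 → 4 → 16 → 37 → 58 → 89 → 145 → 42 → 20 → 4  (repeats 4)
happy: 973

1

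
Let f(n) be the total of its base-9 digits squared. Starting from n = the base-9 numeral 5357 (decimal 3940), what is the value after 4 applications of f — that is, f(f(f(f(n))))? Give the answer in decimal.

3940 = (5,3,5,7)_9 → 5² + 3² + 5² + 7² = 25 + 9 + 25 + 49 = 108
108 = (1,3,0)_9 → 1² + 3² + 0² = 1 + 9 + 0 = 10
10 = (1,1)_9 → 1² + 1² = 1 + 1 = 2
2 = (2)_9 → 2² = 4

4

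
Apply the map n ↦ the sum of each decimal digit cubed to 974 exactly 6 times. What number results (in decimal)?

371

974 → 9³ + 7³ + 4³ = 729 + 343 + 64 = 1136
1136 → 1³ + 1³ + 3³ + 6³ = 1 + 1 + 27 + 216 = 245
245 → 2³ + 4³ + 5³ = 8 + 64 + 125 = 197
197 → 1³ + 9³ + 7³ = 1 + 729 + 343 = 1073
1073 → 1³ + 0³ + 7³ + 3³ = 1 + 0 + 343 + 27 = 371
371 → 3³ + 7³ + 1³ = 27 + 343 + 1 = 371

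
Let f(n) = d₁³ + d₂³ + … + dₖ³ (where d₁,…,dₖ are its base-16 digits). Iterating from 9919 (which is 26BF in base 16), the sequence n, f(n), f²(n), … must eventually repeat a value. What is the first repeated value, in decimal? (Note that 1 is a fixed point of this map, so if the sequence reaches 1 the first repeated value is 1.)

9919 = (2,6,11,15)_16 → 4930
4930 = (1,3,4,2)_16 → 100
100 = (6,4)_16 → 280
280 = (1,1,8)_16 → 514
514 = (2,0,2)_16 → 16
16 = (1,0)_16 → 1  — reached the fixed point 1.
1 → 1, so 1 is the first repeated value.

1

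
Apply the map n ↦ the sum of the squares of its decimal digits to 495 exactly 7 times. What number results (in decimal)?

495 → 4² + 9² + 5² = 16 + 81 + 25 = 122
122 → 1² + 2² + 2² = 1 + 4 + 4 = 9
9 → 9² = 81
81 → 8² + 1² = 64 + 1 = 65
65 → 6² + 5² = 36 + 25 = 61
61 → 6² + 1² = 36 + 1 = 37
37 → 3² + 7² = 9 + 49 = 58

58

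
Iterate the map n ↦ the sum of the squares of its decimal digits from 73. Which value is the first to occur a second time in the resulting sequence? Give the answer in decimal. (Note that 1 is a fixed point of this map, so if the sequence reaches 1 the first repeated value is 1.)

73 → 7² + 3² = 49 + 9 = 58
58 → 5² + 8² = 25 + 64 = 89
89 → 8² + 9² = 64 + 81 = 145
145 → 1² + 4² + 5² = 1 + 16 + 25 = 42
42 → 4² + 2² = 16 + 4 = 20
20 → 2² + 0² = 4 + 0 = 4
4 → 4² = 16
16 → 1² + 6² = 1 + 36 = 37
37 → 3² + 7² = 9 + 49 = 58  — 58 already appeared earlier.

58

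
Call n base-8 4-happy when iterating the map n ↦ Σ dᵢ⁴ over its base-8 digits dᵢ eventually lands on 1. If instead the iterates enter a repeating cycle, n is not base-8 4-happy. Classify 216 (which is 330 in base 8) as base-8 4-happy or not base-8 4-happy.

base-8 4-happy

216 = (3,3,0)_8 → 3⁴ + 3⁴ + 0⁴ = 81 + 81 + 0 = 162
162 = (2,4,2)_8 → 2⁴ + 4⁴ + 2⁴ = 16 + 256 + 16 = 288
288 = (4,4,0)_8 → 4⁴ + 4⁴ + 0⁴ = 256 + 256 + 0 = 512
512 = (1,0,0,0)_8 → 1⁴ + 0⁴ + 0⁴ + 0⁴ = 1 + 0 + 0 + 0 = 1  — reached 1.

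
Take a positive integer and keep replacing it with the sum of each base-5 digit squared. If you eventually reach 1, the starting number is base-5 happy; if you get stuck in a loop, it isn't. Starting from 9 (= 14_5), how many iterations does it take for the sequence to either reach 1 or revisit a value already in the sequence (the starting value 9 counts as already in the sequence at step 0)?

3

9 = (1,4)_5 → 1² + 4² = 17
17 = (3,2)_5 → 3² + 2² = 13
13 = (2,3)_5 → 2² + 3² = 13  — 13 repeats.
That took 3 steps.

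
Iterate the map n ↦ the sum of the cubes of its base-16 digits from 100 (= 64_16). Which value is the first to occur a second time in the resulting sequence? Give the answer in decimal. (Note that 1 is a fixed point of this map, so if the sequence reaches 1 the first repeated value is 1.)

1

100 = (6,4)_16 → 6³ + 4³ = 280
280 = (1,1,8)_16 → 1³ + 1³ + 8³ = 514
514 = (2,0,2)_16 → 2³ + 0³ + 2³ = 16
16 = (1,0)_16 → 1³ + 0³ = 1  — reached the fixed point 1.
1 → 1, so 1 is the first repeated value.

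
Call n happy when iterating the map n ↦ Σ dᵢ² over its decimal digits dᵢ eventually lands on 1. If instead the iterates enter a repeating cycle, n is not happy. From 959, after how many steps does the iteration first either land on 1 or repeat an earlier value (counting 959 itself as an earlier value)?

959 → 9² + 5² + 9² = 187
187 → 1² + 8² + 7² = 114
114 → 1² + 1² + 4² = 18
18 → 1² + 8² = 65
65 → 6² + 5² = 61
61 → 6² + 1² = 37
37 → 3² + 7² = 58
58 → 5² + 8² = 89
89 → 8² + 9² = 145
145 → 1² + 4² + 5² = 42
42 → 4² + 2² = 20
20 → 2² + 0² = 4
4 → 4² = 16
16 → 1² + 6² = 37  — 37 repeats.
That took 14 steps.

14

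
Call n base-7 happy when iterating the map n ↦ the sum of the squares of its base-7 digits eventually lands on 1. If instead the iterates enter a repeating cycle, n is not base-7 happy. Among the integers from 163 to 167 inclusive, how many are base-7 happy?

1

163: 163 → 17 → 13 → 37 → 29 → 17  — not base-7 happy
164: 164 → 22 → 10 → 10  — not base-7 happy
165: 165 → 29 → 17 → 13 → 37 → 29  — not base-7 happy
166: 166 → 38 → 34 → 52 → 10 → 10  — not base-7 happy
167: 167 → 49 → 1  — base-7 happy
base-7 happy: 167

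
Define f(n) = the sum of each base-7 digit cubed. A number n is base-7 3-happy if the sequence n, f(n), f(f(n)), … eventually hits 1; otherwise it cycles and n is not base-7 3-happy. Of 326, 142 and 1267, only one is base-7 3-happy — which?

326: 326 → 344 → 2 → 8 → 2  — repeats 2 (not base-7 3-happy)
142: 142 → 232 → 190 → 244 → 496 → 244  — repeats 244 (not base-7 3-happy)
1267: 1267 → 307 → 433 → 343 → 1  — reaches 1 (base-7 3-happy)

1267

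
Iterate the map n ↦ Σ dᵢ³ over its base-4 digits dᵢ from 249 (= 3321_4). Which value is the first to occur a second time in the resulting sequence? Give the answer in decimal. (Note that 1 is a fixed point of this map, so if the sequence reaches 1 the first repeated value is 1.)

249 = (3,3,2,1)_4 → 63
63 = (3,3,3)_4 → 81
81 = (1,1,0,1)_4 → 3
3 = (3)_4 → 27
27 = (1,2,3)_4 → 36
36 = (2,1,0)_4 → 9
9 = (2,1)_4 → 9  — 9 already appeared earlier.

9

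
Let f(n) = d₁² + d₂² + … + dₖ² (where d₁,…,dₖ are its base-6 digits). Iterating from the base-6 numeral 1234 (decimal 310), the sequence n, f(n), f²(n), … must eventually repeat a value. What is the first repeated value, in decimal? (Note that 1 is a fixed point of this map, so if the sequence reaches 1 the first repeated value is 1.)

25

310 = (1,2,3,4)_6 → 1² + 2² + 3² + 4² = 1 + 4 + 9 + 16 = 30
30 = (5,0)_6 → 5² + 0² = 25 + 0 = 25
25 = (4,1)_6 → 4² + 1² = 16 + 1 = 17
17 = (2,5)_6 → 2² + 5² = 4 + 25 = 29
29 = (4,5)_6 → 4² + 5² = 16 + 25 = 41
41 = (1,0,5)_6 → 1² + 0² + 5² = 1 + 0 + 25 = 26
26 = (4,2)_6 → 4² + 2² = 16 + 4 = 20
20 = (3,2)_6 → 3² + 2² = 9 + 4 = 13
13 = (2,1)_6 → 2² + 1² = 4 + 1 = 5
5 = (5)_6 → 5² = 25  — 25 already appeared earlier.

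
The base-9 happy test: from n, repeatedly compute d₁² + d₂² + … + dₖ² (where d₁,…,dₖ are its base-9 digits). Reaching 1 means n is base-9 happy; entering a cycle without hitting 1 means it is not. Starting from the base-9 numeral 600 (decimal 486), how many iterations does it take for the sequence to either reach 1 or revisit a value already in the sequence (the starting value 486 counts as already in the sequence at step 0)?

4

486 = (6,0,0)_9 → 6² + 0² + 0² = 36 + 0 + 0 = 36
36 = (4,0)_9 → 4² + 0² = 16 + 0 = 16
16 = (1,7)_9 → 1² + 7² = 1 + 49 = 50
50 = (5,5)_9 → 5² + 5² = 25 + 25 = 50  — 50 repeats.
That took 4 steps.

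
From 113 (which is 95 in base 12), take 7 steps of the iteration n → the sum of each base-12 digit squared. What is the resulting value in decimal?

64

113 = (9,5)_12 → 9² + 5² = 106
106 = (8,10)_12 → 8² + 10² = 164
164 = (1,1,8)_12 → 1² + 1² + 8² = 66
66 = (5,6)_12 → 5² + 6² = 61
61 = (5,1)_12 → 5² + 1² = 26
26 = (2,2)_12 → 2² + 2² = 8
8 = (8)_12 → 8² = 64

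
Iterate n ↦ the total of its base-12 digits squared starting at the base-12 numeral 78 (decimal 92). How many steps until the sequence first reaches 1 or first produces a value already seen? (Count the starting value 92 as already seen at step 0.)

92 = (7,8)_12 → 7² + 8² = 49 + 64 = 113
113 = (9,5)_12 → 9² + 5² = 81 + 25 = 106
106 = (8,10)_12 → 8² + 10² = 64 + 100 = 164
164 = (1,1,8)_12 → 1² + 1² + 8² = 1 + 1 + 64 = 66
66 = (5,6)_12 → 5² + 6² = 25 + 36 = 61
61 = (5,1)_12 → 5² + 1² = 25 + 1 = 26
26 = (2,2)_12 → 2² + 2² = 4 + 4 = 8
8 = (8)_12 → 8² = 64
64 = (5,4)_12 → 5² + 4² = 25 + 16 = 41
41 = (3,5)_12 → 3² + 5² = 9 + 25 = 34
34 = (2,10)_12 → 2² + 10² = 4 + 100 = 104
104 = (8,8)_12 → 8² + 8² = 64 + 64 = 128
128 = (10,8)_12 → 10² + 8² = 100 + 64 = 164  — 164 repeats.
That took 13 steps.

13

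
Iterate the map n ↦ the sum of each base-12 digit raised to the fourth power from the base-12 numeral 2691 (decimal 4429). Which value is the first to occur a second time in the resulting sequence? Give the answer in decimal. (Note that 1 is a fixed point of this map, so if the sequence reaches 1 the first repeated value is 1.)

4429 = (2,6,9,1)_12 → 2⁴ + 6⁴ + 9⁴ + 1⁴ = 16 + 1296 + 6561 + 1 = 7874
7874 = (4,6,8,2)_12 → 4⁴ + 6⁴ + 8⁴ + 2⁴ = 256 + 1296 + 4096 + 16 = 5664
5664 = (3,3,4,0)_12 → 3⁴ + 3⁴ + 4⁴ + 0⁴ = 81 + 81 + 256 + 0 = 418
418 = (2,10,10)_12 → 2⁴ + 10⁴ + 10⁴ = 16 + 10000 + 10000 = 20016
20016 = (11,7,0,0)_12 → 11⁴ + 7⁴ + 0⁴ + 0⁴ = 14641 + 2401 + 0 + 0 = 17042
17042 = (9,10,4,2)_12 → 9⁴ + 10⁴ + 4⁴ + 2⁴ = 6561 + 10000 + 256 + 16 = 16833
16833 = (9,8,10,9)_12 → 9⁴ + 8⁴ + 10⁴ + 9⁴ = 6561 + 4096 + 10000 + 6561 = 27218
27218 = (1,3,9,0,2)_12 → 1⁴ + 3⁴ + 9⁴ + 0⁴ + 2⁴ = 1 + 81 + 6561 + 0 + 16 = 6659
6659 = (3,10,2,11)_12 → 3⁴ + 10⁴ + 2⁴ + 11⁴ = 81 + 10000 + 16 + 14641 = 24738
24738 = (1,2,3,9,6)_12 → 1⁴ + 2⁴ + 3⁴ + 9⁴ + 6⁴ = 1 + 16 + 81 + 6561 + 1296 = 7955
7955 = (4,7,2,11)_12 → 4⁴ + 7⁴ + 2⁴ + 11⁴ = 256 + 2401 + 16 + 14641 = 17314
17314 = (10,0,2,10)_12 → 10⁴ + 0⁴ + 2⁴ + 10⁴ = 10000 + 0 + 16 + 10000 = 20016  — 20016 already appeared earlier.

20016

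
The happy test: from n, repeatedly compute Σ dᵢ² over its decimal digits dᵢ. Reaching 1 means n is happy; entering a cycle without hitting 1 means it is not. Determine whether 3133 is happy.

happy

3133 → 3² + 1² + 3² + 3² = 28
28 → 2² + 8² = 68
68 → 6² + 8² = 100
100 → 1² + 0² + 0² = 1  — reached 1.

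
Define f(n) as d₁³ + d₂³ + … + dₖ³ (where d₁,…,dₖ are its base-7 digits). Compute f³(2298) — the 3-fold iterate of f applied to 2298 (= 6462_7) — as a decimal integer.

2298 = (6,4,6,2)_7 → 6³ + 4³ + 6³ + 2³ = 216 + 64 + 216 + 8 = 504
504 = (1,3,2,0)_7 → 1³ + 3³ + 2³ + 0³ = 1 + 27 + 8 + 0 = 36
36 = (5,1)_7 → 5³ + 1³ = 125 + 1 = 126

126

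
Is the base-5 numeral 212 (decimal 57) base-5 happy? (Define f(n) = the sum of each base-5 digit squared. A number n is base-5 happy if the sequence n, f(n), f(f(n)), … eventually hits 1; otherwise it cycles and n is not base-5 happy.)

not base-5 happy

57 = (2,1,2)_5 → 2² + 1² + 2² = 4 + 1 + 4 = 9
9 = (1,4)_5 → 1² + 4² = 1 + 16 = 17
17 = (3,2)_5 → 3² + 2² = 9 + 4 = 13
13 = (2,3)_5 → 2² + 3² = 4 + 9 = 13  — 13 already seen; the sequence cycles without reaching 1.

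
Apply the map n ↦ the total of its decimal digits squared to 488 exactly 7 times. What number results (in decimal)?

58

488 → 4² + 8² + 8² = 144
144 → 1² + 4² + 4² = 33
33 → 3² + 3² = 18
18 → 1² + 8² = 65
65 → 6² + 5² = 61
61 → 6² + 1² = 37
37 → 3² + 7² = 58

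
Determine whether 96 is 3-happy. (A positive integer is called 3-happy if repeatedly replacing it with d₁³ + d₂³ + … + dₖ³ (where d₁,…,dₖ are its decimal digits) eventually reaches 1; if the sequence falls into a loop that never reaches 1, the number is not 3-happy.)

not 3-happy

96 → 9³ + 6³ = 729 + 216 = 945
945 → 9³ + 4³ + 5³ = 729 + 64 + 125 = 918
918 → 9³ + 1³ + 8³ = 729 + 1 + 512 = 1242
1242 → 1³ + 2³ + 4³ + 2³ = 1 + 8 + 64 + 8 = 81
81 → 8³ + 1³ = 512 + 1 = 513
513 → 5³ + 1³ + 3³ = 125 + 1 + 27 = 153
153 → 1³ + 5³ + 3³ = 1 + 125 + 27 = 153  — 153 already seen; the sequence cycles without reaching 1.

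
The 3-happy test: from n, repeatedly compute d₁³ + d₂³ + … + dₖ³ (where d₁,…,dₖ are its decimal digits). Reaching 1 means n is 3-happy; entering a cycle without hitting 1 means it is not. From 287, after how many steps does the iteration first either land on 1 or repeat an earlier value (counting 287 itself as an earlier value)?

11

287 → 2³ + 8³ + 7³ = 8 + 512 + 343 = 863
863 → 8³ + 6³ + 3³ = 512 + 216 + 27 = 755
755 → 7³ + 5³ + 5³ = 343 + 125 + 125 = 593
593 → 5³ + 9³ + 3³ = 125 + 729 + 27 = 881
881 → 8³ + 8³ + 1³ = 512 + 512 + 1 = 1025
1025 → 1³ + 0³ + 2³ + 5³ = 1 + 0 + 8 + 125 = 134
134 → 1³ + 3³ + 4³ = 1 + 27 + 64 = 92
92 → 9³ + 2³ = 729 + 8 = 737
737 → 7³ + 3³ + 7³ = 343 + 27 + 343 = 713
713 → 7³ + 1³ + 3³ = 343 + 1 + 27 = 371
371 → 3³ + 7³ + 1³ = 27 + 343 + 1 = 371  — 371 repeats.
That took 11 steps.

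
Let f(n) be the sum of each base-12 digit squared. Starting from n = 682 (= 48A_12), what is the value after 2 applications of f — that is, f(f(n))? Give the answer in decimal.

682 = (4,8,10)_12 → 4² + 8² + 10² = 16 + 64 + 100 = 180
180 = (1,3,0)_12 → 1² + 3² + 0² = 1 + 9 + 0 = 10

10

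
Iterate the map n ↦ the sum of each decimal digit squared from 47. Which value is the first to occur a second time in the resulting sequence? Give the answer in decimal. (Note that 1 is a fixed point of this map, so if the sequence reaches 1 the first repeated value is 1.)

37

47 → 4² + 7² = 16 + 49 = 65
65 → 6² + 5² = 36 + 25 = 61
61 → 6² + 1² = 36 + 1 = 37
37 → 3² + 7² = 9 + 49 = 58
58 → 5² + 8² = 25 + 64 = 89
89 → 8² + 9² = 64 + 81 = 145
145 → 1² + 4² + 5² = 1 + 16 + 25 = 42
42 → 4² + 2² = 16 + 4 = 20
20 → 2² + 0² = 4 + 0 = 4
4 → 4² = 16
16 → 1² + 6² = 1 + 36 = 37  — 37 already appeared earlier.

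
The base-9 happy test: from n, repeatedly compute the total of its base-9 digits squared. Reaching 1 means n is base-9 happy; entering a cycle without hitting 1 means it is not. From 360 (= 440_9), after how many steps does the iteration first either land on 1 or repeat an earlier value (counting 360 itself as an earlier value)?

360 = (4,4,0)_9 → 4² + 4² + 0² = 32
32 = (3,5)_9 → 3² + 5² = 34
34 = (3,7)_9 → 3² + 7² = 58
58 = (6,4)_9 → 6² + 4² = 52
52 = (5,7)_9 → 5² + 7² = 74
74 = (8,2)_9 → 8² + 2² = 68
68 = (7,5)_9 → 7² + 5² = 74  — 74 repeats.
That took 7 steps.

7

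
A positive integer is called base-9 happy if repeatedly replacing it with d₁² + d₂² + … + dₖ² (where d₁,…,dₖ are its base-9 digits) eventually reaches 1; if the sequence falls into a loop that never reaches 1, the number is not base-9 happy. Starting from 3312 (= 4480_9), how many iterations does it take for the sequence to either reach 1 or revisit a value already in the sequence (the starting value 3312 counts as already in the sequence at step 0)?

7

3312 = (4,4,8,0)_9 → 4² + 4² + 8² + 0² = 96
96 = (1,1,6)_9 → 1² + 1² + 6² = 38
38 = (4,2)_9 → 4² + 2² = 20
20 = (2,2)_9 → 2² + 2² = 8
8 = (8)_9 → 8² = 64
64 = (7,1)_9 → 7² + 1² = 50
50 = (5,5)_9 → 5² + 5² = 50  — 50 repeats.
That took 7 steps.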